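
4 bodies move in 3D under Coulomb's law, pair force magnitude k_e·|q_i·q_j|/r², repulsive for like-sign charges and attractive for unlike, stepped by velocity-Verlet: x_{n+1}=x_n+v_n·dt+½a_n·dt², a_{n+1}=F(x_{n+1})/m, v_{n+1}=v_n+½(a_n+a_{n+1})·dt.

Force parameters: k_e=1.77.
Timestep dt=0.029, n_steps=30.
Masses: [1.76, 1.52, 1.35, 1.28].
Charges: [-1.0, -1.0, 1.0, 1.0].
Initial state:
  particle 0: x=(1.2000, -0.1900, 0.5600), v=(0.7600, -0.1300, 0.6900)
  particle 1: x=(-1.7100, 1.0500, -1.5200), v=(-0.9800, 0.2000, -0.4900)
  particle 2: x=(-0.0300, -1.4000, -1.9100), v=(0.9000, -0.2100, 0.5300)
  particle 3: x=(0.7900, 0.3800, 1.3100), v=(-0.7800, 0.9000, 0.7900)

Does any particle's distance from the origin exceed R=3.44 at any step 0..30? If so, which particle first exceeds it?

step 0: x0=(1.2000, -0.1900, 0.5600) x1=(-1.7100, 1.0500, -1.5200) x2=(-0.0300, -1.4000, -1.9100) x3=(0.7900, 0.3800, 1.3100)
step 1: x0=(1.2219, -0.1936, 0.5803) x1=(-1.7384, 1.0558, -1.5342) x2=(-0.0039, -1.4060, -1.8946) x3=(0.7676, 0.4058, 1.3325)
step 2: x0=(1.2435, -0.1968, 0.6010) x1=(-1.7667, 1.0614, -1.5484) x2=(0.0221, -1.4120, -1.8792) x3=(0.7456, 0.4311, 1.3543)
step 3: x0=(1.2647, -0.1997, 0.6222) x1=(-1.7950, 1.0671, -1.5626) x2=(0.0481, -1.4178, -1.8637) x3=(0.7240, 0.4559, 1.3755)
step 4: x0=(1.2857, -0.2022, 0.6438) x1=(-1.8233, 1.0726, -1.5768) x2=(0.0741, -1.4235, -1.8481) x3=(0.7027, 0.4802, 1.3960)
step 5: x0=(1.3063, -0.2044, 0.6658) x1=(-1.8514, 1.0781, -1.5910) x2=(0.1001, -1.4291, -1.8326) x3=(0.6819, 0.5041, 1.4161)
step 6: x0=(1.3267, -0.2064, 0.6880) x1=(-1.8796, 1.0835, -1.6052) x2=(0.1260, -1.4346, -1.8169) x3=(0.6615, 0.5276, 1.4356)
step 7: x0=(1.3467, -0.2081, 0.7105) x1=(-1.9076, 1.0888, -1.6194) x2=(0.1519, -1.4401, -1.8013) x3=(0.6414, 0.5507, 1.4547)
step 8: x0=(1.3665, -0.2095, 0.7333) x1=(-1.9357, 1.0941, -1.6336) x2=(0.1777, -1.4454, -1.7856) x3=(0.6217, 0.5734, 1.4734)
step 9: x0=(1.3860, -0.2107, 0.7563) x1=(-1.9636, 1.0993, -1.6478) x2=(0.2036, -1.4507, -1.7698) x3=(0.6023, 0.5957, 1.4917)
step 10: x0=(1.4052, -0.2116, 0.7796) x1=(-1.9916, 1.1045, -1.6619) x2=(0.2294, -1.4558, -1.7540) x3=(0.5833, 0.6177, 1.5097)
step 11: x0=(1.4241, -0.2123, 0.8030) x1=(-2.0194, 1.1096, -1.6760) x2=(0.2552, -1.4609, -1.7382) x3=(0.5646, 0.6394, 1.5274)
step 12: x0=(1.4428, -0.2128, 0.8265) x1=(-2.0472, 1.1146, -1.6902) x2=(0.2809, -1.4659, -1.7224) x3=(0.5462, 0.6608, 1.5448)
step 13: x0=(1.4613, -0.2132, 0.8503) x1=(-2.0750, 1.1196, -1.7043) x2=(0.3067, -1.4709, -1.7065) x3=(0.5281, 0.6818, 1.5619)
step 14: x0=(1.4795, -0.2133, 0.8741) x1=(-2.1027, 1.1246, -1.7184) x2=(0.3324, -1.4757, -1.6905) x3=(0.5104, 0.7027, 1.5788)
step 15: x0=(1.4974, -0.2133, 0.8981) x1=(-2.1304, 1.1295, -1.7324) x2=(0.3581, -1.4805, -1.6746) x3=(0.4929, 0.7232, 1.5954)
step 16: x0=(1.5151, -0.2130, 0.9222) x1=(-2.1580, 1.1343, -1.7465) x2=(0.3838, -1.4852, -1.6585) x3=(0.4757, 0.7435, 1.6119)
step 17: x0=(1.5326, -0.2127, 0.9464) x1=(-2.1855, 1.1391, -1.7605) x2=(0.4094, -1.4899, -1.6425) x3=(0.4588, 0.7636, 1.6281)
step 18: x0=(1.5499, -0.2121, 0.9707) x1=(-2.2130, 1.1439, -1.7745) x2=(0.4351, -1.4945, -1.6264) x3=(0.4421, 0.7834, 1.6442)
step 19: x0=(1.5669, -0.2115, 0.9950) x1=(-2.2405, 1.1486, -1.7885) x2=(0.4607, -1.4990, -1.6103) x3=(0.4257, 0.8030, 1.6600)
step 20: x0=(1.5837, -0.2107, 1.0194) x1=(-2.2679, 1.1533, -1.8025) x2=(0.4864, -1.5034, -1.5941) x3=(0.4096, 0.8224, 1.6758)
step 21: x0=(1.6003, -0.2097, 1.0439) x1=(-2.2953, 1.1580, -1.8164) x2=(0.5120, -1.5078, -1.5780) x3=(0.3937, 0.8416, 1.6914)
step 22: x0=(1.6168, -0.2086, 1.0685) x1=(-2.3226, 1.1626, -1.8304) x2=(0.5376, -1.5122, -1.5617) x3=(0.3780, 0.8606, 1.7068)
step 23: x0=(1.6330, -0.2074, 1.0930) x1=(-2.3498, 1.1671, -1.8443) x2=(0.5631, -1.5165, -1.5455) x3=(0.3625, 0.8795, 1.7222)
step 24: x0=(1.6490, -0.2061, 1.1177) x1=(-2.3771, 1.1717, -1.8582) x2=(0.5887, -1.5207, -1.5292) x3=(0.3473, 0.8981, 1.7374)
step 25: x0=(1.6648, -0.2047, 1.1423) x1=(-2.4042, 1.1762, -1.8720) x2=(0.6143, -1.5249, -1.5128) x3=(0.3323, 0.9166, 1.7525)
step 26: x0=(1.6805, -0.2032, 1.1670) x1=(-2.4314, 1.1806, -1.8859) x2=(0.6398, -1.5290, -1.4965) x3=(0.3175, 0.9349, 1.7675)
step 27: x0=(1.6960, -0.2015, 1.1917) x1=(-2.4585, 1.1851, -1.8997) x2=(0.6654, -1.5331, -1.4801) x3=(0.3029, 0.9531, 1.7824)
step 28: x0=(1.7113, -0.1998, 1.2164) x1=(-2.4855, 1.1895, -1.9135) x2=(0.6910, -1.5371, -1.4636) x3=(0.2885, 0.9711, 1.7972)
step 29: x0=(1.7264, -0.1980, 1.2412) x1=(-2.5125, 1.1938, -1.9273) x2=(0.7165, -1.5411, -1.4472) x3=(0.2743, 0.9890, 1.8119)
step 30: x0=(1.7413, -0.1961, 1.2659) x1=(-2.5395, 1.1982, -1.9410) x2=(0.7420, -1.5450, -1.4307) x3=(0.2603, 1.0067, 1.8266)

no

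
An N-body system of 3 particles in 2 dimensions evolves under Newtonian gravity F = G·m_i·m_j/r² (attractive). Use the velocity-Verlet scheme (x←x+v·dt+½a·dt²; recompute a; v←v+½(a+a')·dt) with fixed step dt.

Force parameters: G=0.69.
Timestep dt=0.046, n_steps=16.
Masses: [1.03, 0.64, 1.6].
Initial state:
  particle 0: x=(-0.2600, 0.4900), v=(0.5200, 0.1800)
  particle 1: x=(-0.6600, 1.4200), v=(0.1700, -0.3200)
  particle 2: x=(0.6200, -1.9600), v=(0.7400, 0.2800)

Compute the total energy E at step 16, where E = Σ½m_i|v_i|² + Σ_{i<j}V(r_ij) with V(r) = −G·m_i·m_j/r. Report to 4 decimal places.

step 0: x0=(-0.2600, 0.4900) x1=(-0.6600, 1.4200) x2=(0.6200, -1.9600)
step 1: x0=(-0.2362, 0.4985) x1=(-0.6519, 1.4045) x2=(0.6540, -1.9470)
step 2: x0=(-0.2127, 0.5076) x1=(-0.6430, 1.3875) x2=(0.6879, -1.9337)
step 3: x0=(-0.1895, 0.5172) x1=(-0.6334, 1.3689) x2=(0.7217, -1.9201)
step 4: x0=(-0.1666, 0.5274) x1=(-0.6230, 1.3487) x2=(0.7553, -1.9063)
step 5: x0=(-0.1441, 0.5382) x1=(-0.6117, 1.3268) x2=(0.7889, -1.8921)
step 6: x0=(-0.1221, 0.5496) x1=(-0.5994, 1.3032) x2=(0.8224, -1.8777)
step 7: x0=(-0.1006, 0.5617) x1=(-0.5860, 1.2779) x2=(0.8557, -1.8631)
step 8: x0=(-0.0796, 0.5746) x1=(-0.5714, 1.2507) x2=(0.8890, -1.8481)
step 9: x0=(-0.0593, 0.5881) x1=(-0.5554, 1.2215) x2=(0.9221, -1.8329)
step 10: x0=(-0.0398, 0.6025) x1=(-0.5379, 1.1904) x2=(0.9551, -1.8174)
step 11: x0=(-0.0211, 0.6178) x1=(-0.5187, 1.1571) x2=(0.9880, -1.8016)
step 12: x0=(-0.0035, 0.6341) x1=(-0.4975, 1.1217) x2=(1.0207, -1.7855)
step 13: x0=(0.0128, 0.6514) x1=(-0.4740, 1.0838) x2=(1.0533, -1.7692)
step 14: x0=(0.0277, 0.6698) x1=(-0.4477, 1.0433) x2=(1.0858, -1.7526)
step 15: x0=(0.0406, 0.6895) x1=(-0.4181, 1.0002) x2=(1.1182, -1.7357)
step 16: x0=(0.0512, 0.7107) x1=(-0.3843, 0.9540) x2=(1.1505, -1.7185)
step 0 velocities: v0=(0.5200, 0.1800) v1=(0.1700, -0.3200) v2=(0.7400, 0.2800)
step 0: KE=0.6988, PE=-1.0816, E=-0.3828
step 16 velocities: v0=(0.1958, 0.4759) v1=(0.7933, -1.0371) v2=(0.6994, 0.3764)
step 16: KE=1.1866, PE=-1.5674, E=-0.3808

-0.3808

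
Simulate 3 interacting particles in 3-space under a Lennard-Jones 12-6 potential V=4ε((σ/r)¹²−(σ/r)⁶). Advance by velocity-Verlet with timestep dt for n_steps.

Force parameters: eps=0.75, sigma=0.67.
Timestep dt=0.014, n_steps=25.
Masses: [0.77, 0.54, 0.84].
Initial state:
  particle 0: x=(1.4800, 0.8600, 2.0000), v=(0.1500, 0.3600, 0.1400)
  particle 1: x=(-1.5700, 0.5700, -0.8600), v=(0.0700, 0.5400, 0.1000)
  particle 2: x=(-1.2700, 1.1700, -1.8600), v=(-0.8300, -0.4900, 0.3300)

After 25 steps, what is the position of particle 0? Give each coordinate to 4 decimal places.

(1.5325, 0.9860, 2.0490)

step 0: x0=(1.4800, 0.8600, 2.0000) x1=(-1.5700, 0.5700, -0.8600) x2=(-1.2700, 1.1700, -1.8600)
step 1: x0=(1.4821, 0.8650, 2.0020) x1=(-1.5690, 0.5776, -0.8587) x2=(-1.2816, 1.1631, -1.8553)
step 2: x0=(1.4842, 0.8701, 2.0039) x1=(-1.5680, 0.5853, -0.8575) x2=(-1.2933, 1.1562, -1.8506)
step 3: x0=(1.4863, 0.8751, 2.0059) x1=(-1.5669, 0.5930, -0.8564) x2=(-1.3050, 1.1492, -1.8457)
step 4: x0=(1.4884, 0.8802, 2.0078) x1=(-1.5658, 0.6009, -0.8555) x2=(-1.3167, 1.1421, -1.8408)
step 5: x0=(1.4905, 0.8852, 2.0098) x1=(-1.5646, 0.6088, -0.8548) x2=(-1.3284, 1.1350, -1.8357)
step 6: x0=(1.4926, 0.8902, 2.0118) x1=(-1.5634, 0.6169, -0.8543) x2=(-1.3402, 1.1279, -1.8306)
step 7: x0=(1.4947, 0.8953, 2.0137) x1=(-1.5621, 0.6250, -0.8539) x2=(-1.3520, 1.1206, -1.8253)
step 8: x0=(1.4968, 0.9003, 2.0157) x1=(-1.5608, 0.6333, -0.8538) x2=(-1.3638, 1.1133, -1.8198)
step 9: x0=(1.4989, 0.9054, 2.0176) x1=(-1.5595, 0.6417, -0.8540) x2=(-1.3757, 1.1059, -1.8142)
step 10: x0=(1.5010, 0.9104, 2.0196) x1=(-1.5581, 0.6502, -0.8544) x2=(-1.3876, 1.0984, -1.8084)
step 11: x0=(1.5031, 0.9154, 2.0216) x1=(-1.5566, 0.6589, -0.8551) x2=(-1.3995, 1.0909, -1.8024)
step 12: x0=(1.5052, 0.9205, 2.0235) x1=(-1.5551, 0.6677, -0.8561) x2=(-1.4115, 1.0832, -1.7962)
step 13: x0=(1.5073, 0.9255, 2.0255) x1=(-1.5535, 0.6767, -0.8575) x2=(-1.4235, 1.0754, -1.7898)
step 14: x0=(1.5094, 0.9306, 2.0274) x1=(-1.5519, 0.6858, -0.8593) x2=(-1.4355, 1.0676, -1.7832)
step 15: x0=(1.5115, 0.9356, 2.0294) x1=(-1.5502, 0.6951, -0.8615) x2=(-1.4476, 1.0596, -1.7763)
step 16: x0=(1.5136, 0.9406, 2.0314) x1=(-1.5485, 0.7046, -0.8641) x2=(-1.4597, 1.0515, -1.7690)
step 17: x0=(1.5157, 0.9457, 2.0333) x1=(-1.5467, 0.7143, -0.8673) x2=(-1.4718, 1.0432, -1.7614)
step 18: x0=(1.5178, 0.9507, 2.0353) x1=(-1.5449, 0.7242, -0.8711) x2=(-1.4840, 1.0349, -1.7535)
step 19: x0=(1.5199, 0.9558, 2.0372) x1=(-1.5430, 0.7343, -0.8755) x2=(-1.4962, 1.0264, -1.7451)
step 20: x0=(1.5220, 0.9608, 2.0392) x1=(-1.5411, 0.7447, -0.8806) x2=(-1.5084, 1.0177, -1.7363)
step 21: x0=(1.5241, 0.9658, 2.0412) x1=(-1.5392, 0.7553, -0.8865) x2=(-1.5206, 1.0089, -1.7270)
step 22: x0=(1.5262, 0.9709, 2.0431) x1=(-1.5372, 0.7662, -0.8933) x2=(-1.5329, 0.9999, -1.7172)
step 23: x0=(1.5283, 0.9759, 2.0451) x1=(-1.5352, 0.7773, -0.9010) x2=(-1.5451, 0.9907, -1.7067)
step 24: x0=(1.5304, 0.9810, 2.0470) x1=(-1.5333, 0.7887, -0.9096) x2=(-1.5574, 0.9814, -1.6957)
step 25: x0=(1.5325, 0.9860, 2.0490) x1=(-1.5314, 0.8003, -0.9191) x2=(-1.5696, 0.9719, -1.6840)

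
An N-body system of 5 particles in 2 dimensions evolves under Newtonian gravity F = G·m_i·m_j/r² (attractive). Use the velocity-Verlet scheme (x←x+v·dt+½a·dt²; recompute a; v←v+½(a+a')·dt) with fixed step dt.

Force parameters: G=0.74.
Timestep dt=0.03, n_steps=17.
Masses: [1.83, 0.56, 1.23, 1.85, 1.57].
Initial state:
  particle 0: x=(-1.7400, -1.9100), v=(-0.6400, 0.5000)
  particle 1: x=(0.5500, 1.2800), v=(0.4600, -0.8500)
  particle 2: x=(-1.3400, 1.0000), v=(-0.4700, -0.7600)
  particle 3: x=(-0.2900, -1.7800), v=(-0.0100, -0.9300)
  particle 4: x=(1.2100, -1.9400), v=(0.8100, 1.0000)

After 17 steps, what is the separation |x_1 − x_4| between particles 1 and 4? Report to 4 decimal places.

step 0: x0=(-1.7400, -1.9100) x1=(0.5500, 1.2800) x2=(-1.3400, 1.0000) x3=(-0.2900, -1.7800) x4=(1.2100, -1.9400)
step 1: x0=(-1.7588, -1.8949) x1=(0.5637, 1.2543) x2=(-1.3540, 0.9770) x3=(-0.2904, -1.8079) x4=(1.2339, -1.9099)
step 2: x0=(-1.7770, -1.8797) x1=(0.5770, 1.2284) x2=(-1.3678, 0.9538) x3=(-0.2909, -1.8357) x4=(1.2572, -1.8798)
step 3: x0=(-1.7944, -1.8643) x1=(0.5902, 1.2021) x2=(-1.3815, 0.9302) x3=(-0.2915, -1.8635) x4=(1.2797, -1.8495)
step 4: x0=(-1.8111, -1.8488) x1=(0.6030, 1.1755) x2=(-1.3950, 0.9063) x3=(-0.2923, -1.8911) x4=(1.3016, -1.8191)
step 5: x0=(-1.8272, -1.8332) x1=(0.6156, 1.1486) x2=(-1.4083, 0.8821) x3=(-0.2932, -1.9185) x4=(1.3228, -1.7887)
step 6: x0=(-1.8426, -1.8175) x1=(0.6279, 1.1214) x2=(-1.4215, 0.8576) x3=(-0.2943, -1.9458) x4=(1.3434, -1.7583)
step 7: x0=(-1.8574, -1.8017) x1=(0.6400, 1.0939) x2=(-1.4345, 0.8327) x3=(-0.2955, -1.9729) x4=(1.3633, -1.7279)
step 8: x0=(-1.8715, -1.7859) x1=(0.6519, 1.0660) x2=(-1.4473, 0.8075) x3=(-0.2969, -1.9998) x4=(1.3827, -1.6974)
step 9: x0=(-1.8850, -1.7699) x1=(0.6635, 1.0378) x2=(-1.4600, 0.7820) x3=(-0.2984, -2.0264) x4=(1.4014, -1.6669)
step 10: x0=(-1.8979, -1.7539) x1=(0.6748, 1.0093) x2=(-1.4725, 0.7561) x3=(-0.3000, -2.0527) x4=(1.4196, -1.6364)
step 11: x0=(-1.9102, -1.7379) x1=(0.6860, 0.9805) x2=(-1.4849, 0.7299) x3=(-0.3018, -2.0788) x4=(1.4372, -1.6060)
step 12: x0=(-1.9219, -1.7217) x1=(0.6969, 0.9513) x2=(-1.4971, 0.7033) x3=(-0.3038, -2.1045) x4=(1.4543, -1.5755)
step 13: x0=(-1.9331, -1.7056) x1=(0.7076, 0.9218) x2=(-1.5092, 0.6763) x3=(-0.3059, -2.1300) x4=(1.4709, -1.5451)
step 14: x0=(-1.9437, -1.6893) x1=(0.7180, 0.8919) x2=(-1.5211, 0.6491) x3=(-0.3082, -2.1552) x4=(1.4870, -1.5147)
step 15: x0=(-1.9538, -1.6730) x1=(0.7283, 0.8617) x2=(-1.5328, 0.6214) x3=(-0.3106, -2.1800) x4=(1.5026, -1.4843)
step 16: x0=(-1.9633, -1.6567) x1=(0.7383, 0.8312) x2=(-1.5444, 0.5933) x3=(-0.3132, -2.2045) x4=(1.5177, -1.4540)
step 17: x0=(-1.9723, -1.6403) x1=(0.7482, 0.8003) x2=(-1.5559, 0.5649) x3=(-0.3160, -2.2286) x4=(1.5324, -1.4237)

2.3581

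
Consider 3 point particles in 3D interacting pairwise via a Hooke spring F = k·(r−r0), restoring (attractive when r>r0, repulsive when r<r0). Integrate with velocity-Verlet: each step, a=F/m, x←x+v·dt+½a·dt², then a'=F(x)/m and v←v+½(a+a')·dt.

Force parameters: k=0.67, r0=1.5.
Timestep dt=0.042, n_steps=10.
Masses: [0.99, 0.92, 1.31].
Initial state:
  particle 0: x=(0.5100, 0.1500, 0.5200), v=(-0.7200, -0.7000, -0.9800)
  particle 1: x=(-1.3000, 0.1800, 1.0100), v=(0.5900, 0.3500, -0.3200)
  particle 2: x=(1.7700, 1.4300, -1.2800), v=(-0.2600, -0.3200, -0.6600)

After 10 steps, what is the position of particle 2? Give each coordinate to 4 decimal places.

(1.5561, 1.2397, -1.4614)

step 0: x0=(0.5100, 0.1500, 0.5200) x1=(-1.3000, 0.1800, 1.0100) x2=(1.7700, 1.4300, -1.2800)
step 1: x0=(0.4799, 0.1209, 0.4785) x1=(-1.2737, 0.1952, 0.9956) x2=(1.7580, 1.4160, -1.3067)
step 2: x0=(0.4500, 0.0925, 0.4361) x1=(-1.2447, 0.2114, 0.9792) x2=(1.7438, 1.4008, -1.3315)
step 3: x0=(0.4204, 0.0647, 0.3931) x1=(-1.2128, 0.2285, 0.9608) x2=(1.7274, 1.3844, -1.3543)
step 4: x0=(0.3912, 0.0376, 0.3492) x1=(-1.1784, 0.2464, 0.9405) x2=(1.7089, 1.3669, -1.3752)
step 5: x0=(0.3624, 0.0112, 0.3046) x1=(-1.1415, 0.2653, 0.9184) x2=(1.6884, 1.3483, -1.3942)
step 6: x0=(0.3341, -0.0145, 0.2593) x1=(-1.1022, 0.2849, 0.8943) x2=(1.6658, 1.3286, -1.4113)
step 7: x0=(0.3064, -0.0396, 0.2131) x1=(-1.0606, 0.3053, 0.8684) x2=(1.6412, 1.3079, -1.4265)
step 8: x0=(0.2792, -0.0640, 0.1662) x1=(-1.0169, 0.3265, 0.8407) x2=(1.6146, 1.2861, -1.4399)
step 9: x0=(0.2527, -0.0877, 0.1186) x1=(-0.9713, 0.3484, 0.8114) x2=(1.5863, 1.2634, -1.4515)
step 10: x0=(0.2268, -0.1109, 0.0702) x1=(-0.9237, 0.3709, 0.7803) x2=(1.5561, 1.2397, -1.4614)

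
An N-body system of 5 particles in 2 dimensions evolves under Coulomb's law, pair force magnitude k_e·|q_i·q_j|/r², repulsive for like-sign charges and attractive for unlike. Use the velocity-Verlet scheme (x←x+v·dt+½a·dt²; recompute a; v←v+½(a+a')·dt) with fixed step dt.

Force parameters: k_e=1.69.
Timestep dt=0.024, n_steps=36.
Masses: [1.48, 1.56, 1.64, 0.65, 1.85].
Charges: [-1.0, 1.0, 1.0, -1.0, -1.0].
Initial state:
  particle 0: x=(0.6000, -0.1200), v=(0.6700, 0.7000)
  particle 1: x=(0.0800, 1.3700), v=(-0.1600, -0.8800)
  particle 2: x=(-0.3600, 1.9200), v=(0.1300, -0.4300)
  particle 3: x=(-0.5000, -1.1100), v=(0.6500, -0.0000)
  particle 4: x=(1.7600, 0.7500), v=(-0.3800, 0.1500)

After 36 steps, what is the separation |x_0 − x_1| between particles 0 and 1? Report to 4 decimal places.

0.6681

step 0: x0=(0.6000, -0.1200) x1=(0.0800, 1.3700) x2=(-0.3600, 1.9200) x3=(-0.5000, -1.1100) x4=(1.7600, 0.7500)
step 1: x0=(0.6160, -0.1030) x1=(0.0767, 1.3482) x2=(-0.3572, 1.9100) x3=(-0.4847, -1.1101) x4=(1.7509, 0.7537)
step 2: x0=(0.6318, -0.0856) x1=(0.0744, 1.3250) x2=(-0.3550, 1.9008) x3=(-0.4700, -1.1104) x4=(1.7418, 0.7578)
step 3: x0=(0.6474, -0.0679) x1=(0.0730, 1.3004) x2=(-0.3533, 1.8922) x3=(-0.4558, -1.1108) x4=(1.7327, 0.7621)
step 4: x0=(0.6627, -0.0498) x1=(0.0727, 1.2745) x2=(-0.3521, 1.8844) x3=(-0.4422, -1.1114) x4=(1.7237, 0.7668)
step 5: x0=(0.6778, -0.0313) x1=(0.0733, 1.2471) x2=(-0.3514, 1.8771) x3=(-0.4291, -1.1121) x4=(1.7147, 0.7718)
step 6: x0=(0.6925, -0.0124) x1=(0.0748, 1.2185) x2=(-0.3511, 1.8706) x3=(-0.4165, -1.1130) x4=(1.7057, 0.7771)
step 7: x0=(0.7069, 0.0069) x1=(0.0772, 1.1885) x2=(-0.3512, 1.8645) x3=(-0.4045, -1.1140) x4=(1.6967, 0.7827)
step 8: x0=(0.7209, 0.0265) x1=(0.0805, 1.1572) x2=(-0.3516, 1.8591) x3=(-0.3929, -1.1151) x4=(1.6878, 0.7887)
step 9: x0=(0.7345, 0.0465) x1=(0.0846, 1.1247) x2=(-0.3523, 1.8542) x3=(-0.3819, -1.1164) x4=(1.6790, 0.7950)
step 10: x0=(0.7476, 0.0670) x1=(0.0896, 1.0909) x2=(-0.3532, 1.8497) x3=(-0.3713, -1.1177) x4=(1.6701, 0.8017)
step 11: x0=(0.7602, 0.0877) x1=(0.0955, 1.0559) x2=(-0.3544, 1.8456) x3=(-0.3612, -1.1191) x4=(1.6614, 0.8087)
step 12: x0=(0.7722, 0.1089) x1=(0.1022, 1.0197) x2=(-0.3558, 1.8420) x3=(-0.3516, -1.1206) x4=(1.6527, 0.8161)
step 13: x0=(0.7836, 0.1305) x1=(0.1098, 0.9823) x2=(-0.3573, 1.8387) x3=(-0.3424, -1.1221) x4=(1.6441, 0.8239)
step 14: x0=(0.7943, 0.1525) x1=(0.1182, 0.9438) x2=(-0.3589, 1.8357) x3=(-0.3336, -1.1237) x4=(1.6355, 0.8321)
step 15: x0=(0.8042, 0.1749) x1=(0.1275, 0.9042) x2=(-0.3606, 1.8330) x3=(-0.3252, -1.1253) x4=(1.6270, 0.8407)
step 16: x0=(0.8132, 0.1977) x1=(0.1378, 0.8634) x2=(-0.3624, 1.8305) x3=(-0.3172, -1.1269) x4=(1.6186, 0.8496)
step 17: x0=(0.8214, 0.2209) x1=(0.1491, 0.8215) x2=(-0.3642, 1.8282) x3=(-0.3096, -1.1285) x4=(1.6103, 0.8590)
step 18: x0=(0.8284, 0.2446) x1=(0.1614, 0.7786) x2=(-0.3660, 1.8261) x3=(-0.3024, -1.1301) x4=(1.6021, 0.8688)
step 19: x0=(0.8343, 0.2687) x1=(0.1748, 0.7346) x2=(-0.3678, 1.8241) x3=(-0.2955, -1.1316) x4=(1.5940, 0.8790)
step 20: x0=(0.8388, 0.2932) x1=(0.1895, 0.6895) x2=(-0.3696, 1.8223) x3=(-0.2889, -1.1331) x4=(1.5860, 0.8897)
step 21: x0=(0.8418, 0.3182) x1=(0.2055, 0.6433) x2=(-0.3713, 1.8205) x3=(-0.2827, -1.1345) x4=(1.5782, 0.9007)
step 22: x0=(0.8431, 0.3436) x1=(0.2231, 0.5962) x2=(-0.3729, 1.8188) x3=(-0.2767, -1.1358) x4=(1.5705, 0.9122)
step 23: x0=(0.8424, 0.3693) x1=(0.2423, 0.5481) x2=(-0.3745, 1.8172) x3=(-0.2711, -1.1370) x4=(1.5630, 0.9241)
step 24: x0=(0.8395, 0.3954) x1=(0.2635, 0.4992) x2=(-0.3760, 1.8155) x3=(-0.2656, -1.1380) x4=(1.5556, 0.9364)
step 25: x0=(0.8340, 0.4216) x1=(0.2869, 0.4496) x2=(-0.3774, 1.8139) x3=(-0.2604, -1.1389) x4=(1.5484, 0.9491)
step 26: x0=(0.8256, 0.4477) x1=(0.3126, 0.3996) x2=(-0.3786, 1.8122) x3=(-0.2554, -1.1396) x4=(1.5415, 0.9622)
step 27: x0=(0.8140, 0.4734) x1=(0.3411, 0.3495) x2=(-0.3797, 1.8105) x3=(-0.2506, -1.1401) x4=(1.5348, 0.9757)
step 28: x0=(0.7991, 0.4981) x1=(0.3724, 0.2998) x2=(-0.3807, 1.8087) x3=(-0.2459, -1.1403) x4=(1.5283, 0.9895)
step 29: x0=(0.7807, 0.5215) x1=(0.4066, 0.2510) x2=(-0.3814, 1.8069) x3=(-0.2413, -1.1403) x4=(1.5220, 1.0037)
step 30: x0=(0.7590, 0.5429) x1=(0.4434, 0.2037) x2=(-0.3820, 1.8050) x3=(-0.2368, -1.1401) x4=(1.5160, 1.0182)
step 31: x0=(0.7345, 0.5619) x1=(0.4824, 0.1583) x2=(-0.3825, 1.8029) x3=(-0.2323, -1.1395) x4=(1.5103, 1.0329)
step 32: x0=(0.7077, 0.5784) x1=(0.5231, 0.1151) x2=(-0.3827, 1.8007) x3=(-0.2278, -1.1387) x4=(1.5048, 1.0479)
step 33: x0=(0.6792, 0.5924) x1=(0.5649, 0.0740) x2=(-0.3827, 1.7984) x3=(-0.2232, -1.1376) x4=(1.4995, 1.0631)
step 34: x0=(0.6494, 0.6041) x1=(0.6073, 0.0350) x2=(-0.3825, 1.7959) x3=(-0.2186, -1.1363) x4=(1.4945, 1.0785)
step 35: x0=(0.6188, 0.6138) x1=(0.6500, -0.0023) x2=(-0.3821, 1.7933) x3=(-0.2139, -1.1346) x4=(1.4898, 1.0940)
step 36: x0=(0.5876, 0.6218) x1=(0.6926, -0.0381) x2=(-0.3814, 1.7904) x3=(-0.2090, -1.1327) x4=(1.4852, 1.1097)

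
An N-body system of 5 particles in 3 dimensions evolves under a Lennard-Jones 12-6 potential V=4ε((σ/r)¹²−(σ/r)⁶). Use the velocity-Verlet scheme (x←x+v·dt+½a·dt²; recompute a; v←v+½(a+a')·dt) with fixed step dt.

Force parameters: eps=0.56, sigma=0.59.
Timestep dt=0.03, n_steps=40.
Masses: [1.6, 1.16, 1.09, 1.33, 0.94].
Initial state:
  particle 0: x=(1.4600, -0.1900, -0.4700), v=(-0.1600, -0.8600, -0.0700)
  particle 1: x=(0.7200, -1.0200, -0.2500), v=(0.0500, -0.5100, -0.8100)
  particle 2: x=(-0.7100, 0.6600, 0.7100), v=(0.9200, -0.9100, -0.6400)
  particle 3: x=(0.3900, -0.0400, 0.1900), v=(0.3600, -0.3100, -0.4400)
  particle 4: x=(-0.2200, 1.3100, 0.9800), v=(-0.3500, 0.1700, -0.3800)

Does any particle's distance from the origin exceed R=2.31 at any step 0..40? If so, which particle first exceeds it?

step 0: x0=(1.4600, -0.1900, -0.4700) x1=(0.7200, -1.0200, -0.2500) x2=(-0.7100, 0.6600, 0.7100) x3=(0.3900, -0.0400, 0.1900) x4=(-0.2200, 1.3100, 0.9800)
step 1: x0=(1.4551, -0.2158, -0.4721) x1=(0.7215, -1.0352, -0.2743) x2=(-0.6821, 0.6331, 0.6910) x3=(0.4008, -0.0494, 0.1768) x4=(-0.2309, 1.3146, 0.9684)
step 2: x0=(1.4501, -0.2418, -0.4741) x1=(0.7231, -1.0500, -0.2985) x2=(-0.6536, 0.6070, 0.6722) x3=(0.4118, -0.0588, 0.1634) x4=(-0.2423, 1.3183, 0.9564)
step 3: x0=(1.4449, -0.2678, -0.4760) x1=(0.7248, -1.0646, -0.3227) x2=(-0.6245, 0.5817, 0.6538) x3=(0.4227, -0.0684, 0.1500) x4=(-0.2544, 1.3210, 0.9440)
step 4: x0=(1.4396, -0.2940, -0.4779) x1=(0.7266, -1.0788, -0.3469) x2=(-0.5950, 0.5572, 0.6357) x3=(0.4338, -0.0781, 0.1365) x4=(-0.2669, 1.3227, 0.9313)
step 5: x0=(1.4340, -0.3202, -0.4797) x1=(0.7286, -1.0927, -0.3710) x2=(-0.5652, 0.5334, 0.6179) x3=(0.4450, -0.0880, 0.1229) x4=(-0.2797, 1.3235, 0.9181)
step 6: x0=(1.4282, -0.3467, -0.4815) x1=(0.7307, -1.1062, -0.3951) x2=(-0.5349, 0.5103, 0.6003) x3=(0.4562, -0.0979, 0.1093) x4=(-0.2929, 1.3234, 0.9047)
step 7: x0=(1.4222, -0.3732, -0.4832) x1=(0.7330, -1.1194, -0.4192) x2=(-0.5044, 0.4880, 0.5829) x3=(0.4675, -0.1079, 0.0955) x4=(-0.3064, 1.3225, 0.8909)
step 8: x0=(1.4159, -0.3999, -0.4847) x1=(0.7355, -1.1322, -0.4432) x2=(-0.4737, 0.4663, 0.5658) x3=(0.4788, -0.1180, 0.0817) x4=(-0.3200, 1.3207, 0.8768)
step 9: x0=(1.4093, -0.4268, -0.4863) x1=(0.7382, -1.1446, -0.4672) x2=(-0.4427, 0.4452, 0.5489) x3=(0.4903, -0.1282, 0.0677) x4=(-0.3338, 1.3182, 0.8624)
step 10: x0=(1.4023, -0.4539, -0.4877) x1=(0.7412, -1.1565, -0.4911) x2=(-0.4115, 0.4246, 0.5321) x3=(0.5018, -0.1385, 0.0537) x4=(-0.3477, 1.3149, 0.8478)
step 11: x0=(1.3950, -0.4813, -0.4891) x1=(0.7445, -1.1679, -0.5149) x2=(-0.3802, 0.4046, 0.5155) x3=(0.5134, -0.1489, 0.0395) x4=(-0.3616, 1.3110, 0.8329)
step 12: x0=(1.3872, -0.5088, -0.4904) x1=(0.7482, -1.1788, -0.5387) x2=(-0.3488, 0.3850, 0.4990) x3=(0.5252, -0.1594, 0.0253) x4=(-0.3755, 1.3065, 0.8179)
step 13: x0=(1.3790, -0.5367, -0.4916) x1=(0.7523, -1.1892, -0.5624) x2=(-0.3172, 0.3657, 0.4825) x3=(0.5370, -0.1700, 0.0109) x4=(-0.3894, 1.3014, 0.8026)
step 14: x0=(1.3702, -0.5648, -0.4927) x1=(0.7569, -1.1989, -0.5859) x2=(-0.2855, 0.3468, 0.4662) x3=(0.5488, -0.1807, -0.0035) x4=(-0.4032, 1.2958, 0.7871)
step 15: x0=(1.3608, -0.5933, -0.4938) x1=(0.7621, -1.2078, -0.6093) x2=(-0.2536, 0.3282, 0.4498) x3=(0.5608, -0.1915, -0.0181) x4=(-0.4170, 1.2897, 0.7715)
step 16: x0=(1.3507, -0.6222, -0.4949) x1=(0.7679, -1.2160, -0.6326) x2=(-0.2216, 0.3098, 0.4335) x3=(0.5729, -0.2024, -0.0327) x4=(-0.4307, 1.2833, 0.7558)
step 17: x0=(1.3398, -0.6515, -0.4960) x1=(0.7744, -1.2233, -0.6555) x2=(-0.1894, 0.2915, 0.4171) x3=(0.5851, -0.2134, -0.0475) x4=(-0.4444, 1.2765, 0.7400)
step 18: x0=(1.3280, -0.6813, -0.4970) x1=(0.7818, -1.2296, -0.6782) x2=(-0.1571, 0.2733, 0.4006) x3=(0.5974, -0.2246, -0.0624) x4=(-0.4579, 1.2694, 0.7240)
step 19: x0=(1.3152, -0.7117, -0.4982) x1=(0.7902, -1.2348, -0.7004) x2=(-0.1245, 0.2551, 0.3840) x3=(0.6099, -0.2359, -0.0773) x4=(-0.4714, 1.2621, 0.7080)
step 20: x0=(1.3013, -0.7427, -0.4995) x1=(0.7997, -1.2387, -0.7222) x2=(-0.0916, 0.2369, 0.3673) x3=(0.6224, -0.2473, -0.0924) x4=(-0.4848, 1.2545, 0.6919)
step 21: x0=(1.2862, -0.7743, -0.5010) x1=(0.8104, -1.2414, -0.7434) x2=(-0.0585, 0.2186, 0.3504) x3=(0.6351, -0.2590, -0.1076) x4=(-0.4982, 1.2467, 0.6757)
step 22: x0=(1.2699, -0.8064, -0.5027) x1=(0.8221, -1.2429, -0.7639) x2=(-0.0250, 0.2001, 0.3333) x3=(0.6478, -0.2708, -0.1229) x4=(-0.5114, 1.2388, 0.6595)
step 23: x0=(1.2529, -0.8386, -0.5044) x1=(0.8344, -1.2437, -0.7840) x2=(0.0090, 0.1815, 0.3159) x3=(0.6607, -0.2828, -0.1383) x4=(-0.5246, 1.2308, 0.6432)
step 24: x0=(1.2361, -0.8697, -0.5053) x1=(0.8457, -1.2453, -0.8047) x2=(0.0433, 0.1626, 0.2981) x3=(0.6736, -0.2951, -0.1537) x4=(-0.5378, 1.2226, 0.6269)
step 25: x0=(1.2219, -0.8976, -0.5038) x1=(0.8530, -1.2507, -0.8283) x2=(0.0783, 0.1433, 0.2800) x3=(0.6866, -0.3077, -0.1692) x4=(-0.5508, 1.2143, 0.6106)
step 26: x0=(1.2119, -0.9205, -0.4979) x1=(0.8538, -1.2621, -0.8576) x2=(0.1138, 0.1236, 0.2614) x3=(0.6995, -0.3206, -0.1847) x4=(-0.5639, 1.2059, 0.5942)
step 27: x0=(1.2050, -0.9395, -0.4881) x1=(0.8496, -1.2781, -0.8918) x2=(0.1501, 0.1034, 0.2422) x3=(0.7125, -0.3337, -0.2002) x4=(-0.5769, 1.1975, 0.5778)
step 28: x0=(1.1987, -0.9567, -0.4766) x1=(0.8438, -1.2956, -0.9277) x2=(0.1871, 0.0826, 0.2225) x3=(0.7254, -0.3472, -0.2155) x4=(-0.5898, 1.1891, 0.5614)
step 29: x0=(1.1918, -0.9733, -0.4650) x1=(0.8381, -1.3128, -0.9633) x2=(0.2250, 0.0611, 0.2019) x3=(0.7383, -0.3611, -0.2307) x4=(-0.6028, 1.1805, 0.5450)
step 30: x0=(1.1837, -0.9896, -0.4538) x1=(0.8332, -1.3291, -0.9978) x2=(0.2640, 0.0388, 0.1806) x3=(0.7510, -0.3753, -0.2456) x4=(-0.6157, 1.1720, 0.5286)
step 31: x0=(1.1744, -1.0056, -0.4433) x1=(0.8291, -1.3446, -1.0310) x2=(0.3040, 0.0155, 0.1582) x3=(0.7636, -0.3899, -0.2602) x4=(-0.6286, 1.1634, 0.5122)
step 32: x0=(1.1639, -1.0211, -0.4334) x1=(0.8257, -1.3593, -1.0627) x2=(0.3452, -0.0088, 0.1348) x3=(0.7761, -0.4049, -0.2743) x4=(-0.6414, 1.1548, 0.4957)
step 33: x0=(1.1522, -1.0361, -0.4241) x1=(0.8230, -1.3732, -1.0932) x2=(0.3876, -0.0341, 0.1103) x3=(0.7884, -0.4204, -0.2879) x4=(-0.6543, 1.1462, 0.4793)
step 34: x0=(1.1395, -1.0503, -0.4153) x1=(0.8208, -1.3865, -1.1226) x2=(0.4306, -0.0601, 0.0851) x3=(0.8010, -0.4367, -0.3013) x4=(-0.6671, 1.1376, 0.4628)
step 35: x0=(1.1259, -1.0637, -0.4070) x1=(0.8190, -1.3993, -1.1511) x2=(0.4733, -0.0858, 0.0603) x3=(0.8145, -0.4546, -0.3153) x4=(-0.6799, 1.1289, 0.4464)
step 36: x0=(1.1116, -1.0766, -0.3991) x1=(0.8176, -1.4117, -1.1786) x2=(0.5134, -0.1088, 0.0383) x3=(0.8307, -0.4758, -0.3318) x4=(-0.6927, 1.1202, 0.4299)
step 37: x0=(1.0969, -1.0894, -0.3916) x1=(0.8164, -1.4238, -1.2055) x2=(0.5487, -0.1262, 0.0219) x3=(0.8510, -0.5020, -0.3530) x4=(-0.7055, 1.1116, 0.4135)
step 38: x0=(1.0829, -1.1040, -0.3846) x1=(0.8154, -1.4355, -1.2316) x2=(0.5796, -0.1380, 0.0112) x3=(0.8741, -0.5308, -0.3788) x4=(-0.7183, 1.1029, 0.3970)
step 39: x0=(1.0708, -1.1247, -0.3781) x1=(0.8145, -1.4470, -1.2572) x2=(0.6082, -0.1470, 0.0033) x3=(0.8964, -0.5548, -0.4071) x4=(-0.7311, 1.0942, 0.3806)
step 40: x0=(1.0617, -1.1553, -0.3713) x1=(0.8138, -1.4582, -1.2823) x2=(0.6362, -0.1552, -0.0036) x3=(0.9156, -0.5679, -0.4367) x4=(-0.7439, 1.0855, 0.3641)

no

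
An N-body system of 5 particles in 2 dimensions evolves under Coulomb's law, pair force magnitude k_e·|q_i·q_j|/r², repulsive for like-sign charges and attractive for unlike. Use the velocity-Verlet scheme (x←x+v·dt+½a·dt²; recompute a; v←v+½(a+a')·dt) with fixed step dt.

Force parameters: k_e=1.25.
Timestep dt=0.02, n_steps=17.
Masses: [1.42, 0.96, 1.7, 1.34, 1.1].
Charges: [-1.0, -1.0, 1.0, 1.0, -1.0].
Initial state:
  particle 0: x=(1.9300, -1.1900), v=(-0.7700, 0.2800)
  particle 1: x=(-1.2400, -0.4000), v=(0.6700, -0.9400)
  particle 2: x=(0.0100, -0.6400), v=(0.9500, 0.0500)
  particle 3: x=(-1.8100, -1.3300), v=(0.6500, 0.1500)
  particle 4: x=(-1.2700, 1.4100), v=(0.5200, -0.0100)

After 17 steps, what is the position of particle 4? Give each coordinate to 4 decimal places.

(-1.0924, 1.4093)

step 0: x0=(1.9300, -1.1900) x1=(-1.2400, -0.4000) x2=(0.0100, -0.6400) x3=(-1.8100, -1.3300) x4=(-1.2700, 1.4100)
step 1: x0=(1.9146, -1.1844) x1=(-1.2266, -0.4191) x2=(0.0290, -0.6390) x3=(-1.7969, -1.3269) x4=(-1.2596, 1.4098)
step 2: x0=(1.8991, -1.1788) x1=(-1.2131, -0.4388) x2=(0.0479, -0.6378) x3=(-1.7838, -1.3234) x4=(-1.2492, 1.4097)
step 3: x0=(1.8835, -1.1732) x1=(-1.1997, -0.4590) x2=(0.0667, -0.6366) x3=(-1.7705, -1.3197) x4=(-1.2388, 1.4095)
step 4: x0=(1.8679, -1.1676) x1=(-1.1862, -0.4799) x2=(0.0855, -0.6354) x3=(-1.7570, -1.3157) x4=(-1.2283, 1.4094)
step 5: x0=(1.8522, -1.1620) x1=(-1.1728, -0.5013) x2=(0.1043, -0.6340) x3=(-1.7434, -1.3113) x4=(-1.2179, 1.4094)
step 6: x0=(1.8364, -1.1563) x1=(-1.1594, -0.5233) x2=(0.1230, -0.6326) x3=(-1.7297, -1.3067) x4=(-1.2075, 1.4093)
step 7: x0=(1.8205, -1.1507) x1=(-1.1460, -0.5460) x2=(0.1416, -0.6312) x3=(-1.7158, -1.3016) x4=(-1.1970, 1.4093)
step 8: x0=(1.8046, -1.1450) x1=(-1.1328, -0.5692) x2=(0.1602, -0.6297) x3=(-1.7016, -1.2963) x4=(-1.1866, 1.4092)
step 9: x0=(1.7886, -1.1394) x1=(-1.1196, -0.5931) x2=(0.1788, -0.6281) x3=(-1.6873, -1.2906) x4=(-1.1761, 1.4092)
step 10: x0=(1.7725, -1.1337) x1=(-1.1067, -0.6176) x2=(0.1974, -0.6266) x3=(-1.6727, -1.2845) x4=(-1.1657, 1.4092)
step 11: x0=(1.7562, -1.1280) x1=(-1.0939, -0.6427) x2=(0.2159, -0.6249) x3=(-1.6578, -1.2780) x4=(-1.1552, 1.4092)
step 12: x0=(1.7399, -1.1223) x1=(-1.0813, -0.6685) x2=(0.2344, -0.6233) x3=(-1.6426, -1.2711) x4=(-1.1448, 1.4092)
step 13: x0=(1.7235, -1.1166) x1=(-1.0691, -0.6949) x2=(0.2528, -0.6216) x3=(-1.6271, -1.2637) x4=(-1.1343, 1.4092)
step 14: x0=(1.7070, -1.1108) x1=(-1.0571, -0.7221) x2=(0.2713, -0.6199) x3=(-1.6113, -1.2560) x4=(-1.1238, 1.4093)
step 15: x0=(1.6904, -1.1051) x1=(-1.0456, -0.7499) x2=(0.2898, -0.6183) x3=(-1.5950, -1.2478) x4=(-1.1133, 1.4093)
step 16: x0=(1.6736, -1.0993) x1=(-1.0346, -0.7784) x2=(0.3082, -0.6166) x3=(-1.5783, -1.2391) x4=(-1.1029, 1.4093)
step 17: x0=(1.6567, -1.0934) x1=(-1.0241, -0.8077) x2=(0.3267, -0.6149) x3=(-1.5611, -1.2299) x4=(-1.0924, 1.4093)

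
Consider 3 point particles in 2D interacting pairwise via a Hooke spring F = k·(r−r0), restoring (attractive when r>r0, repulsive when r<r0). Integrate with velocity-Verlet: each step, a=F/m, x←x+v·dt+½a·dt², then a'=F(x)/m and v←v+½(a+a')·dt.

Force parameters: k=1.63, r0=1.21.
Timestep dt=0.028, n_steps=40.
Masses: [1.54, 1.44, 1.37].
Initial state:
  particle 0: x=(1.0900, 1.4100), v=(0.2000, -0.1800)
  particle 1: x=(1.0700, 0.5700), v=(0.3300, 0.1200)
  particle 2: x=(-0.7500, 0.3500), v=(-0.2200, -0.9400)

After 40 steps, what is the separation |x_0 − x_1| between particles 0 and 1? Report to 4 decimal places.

0.8708

step 0: x0=(1.0900, 1.4100) x1=(1.0700, 0.5700) x2=(-0.7500, 0.3500)
step 1: x0=(1.0953, 1.4049) x1=(1.0790, 0.5732) x2=(-0.7555, 0.3239)
step 2: x0=(1.0999, 1.3998) x1=(1.0874, 0.5759) x2=(-0.7597, 0.2984)
step 3: x0=(1.1038, 1.3945) x1=(1.0952, 0.5782) x2=(-0.7624, 0.2734)
step 4: x0=(1.1071, 1.3892) x1=(1.1024, 0.5801) x2=(-0.7638, 0.2489)
step 5: x0=(1.1096, 1.3838) x1=(1.1090, 0.5815) x2=(-0.7638, 0.2251)
step 6: x0=(1.1115, 1.3783) x1=(1.1150, 0.5825) x2=(-0.7624, 0.2018)
step 7: x0=(1.1127, 1.3727) x1=(1.1204, 0.5829) x2=(-0.7595, 0.1792)
step 8: x0=(1.1131, 1.3670) x1=(1.1252, 0.5828) x2=(-0.7552, 0.1572)
step 9: x0=(1.1128, 1.3612) x1=(1.1293, 0.5823) x2=(-0.7494, 0.1359)
step 10: x0=(1.1118, 1.3552) x1=(1.1329, 0.5812) x2=(-0.7422, 0.1153)
step 11: x0=(1.1101, 1.3492) x1=(1.1358, 0.5795) x2=(-0.7335, 0.0953)
step 12: x0=(1.1077, 1.3431) x1=(1.1382, 0.5773) x2=(-0.7234, 0.0761)
step 13: x0=(1.1046, 1.3368) x1=(1.1399, 0.5745) x2=(-0.7119, 0.0576)
step 14: x0=(1.1008, 1.3305) x1=(1.1410, 0.5712) x2=(-0.6990, 0.0398)
step 15: x0=(1.0963, 1.3240) x1=(1.1416, 0.5673) x2=(-0.6846, 0.0227)
step 16: x0=(1.0911, 1.3174) x1=(1.1416, 0.5628) x2=(-0.6689, 0.0064)
step 17: x0=(1.0852, 1.3107) x1=(1.1410, 0.5578) x2=(-0.6519, -0.0092)
step 18: x0=(1.0786, 1.3039) x1=(1.1399, 0.5521) x2=(-0.6335, -0.0241)
step 19: x0=(1.0714, 1.2969) x1=(1.1383, 0.5459) x2=(-0.6138, -0.0382)
step 20: x0=(1.0636, 1.2899) x1=(1.1362, 0.5391) x2=(-0.5929, -0.0516)
step 21: x0=(1.0551, 1.2828) x1=(1.1336, 0.5317) x2=(-0.5708, -0.0643)
step 22: x0=(1.0460, 1.2755) x1=(1.1306, 0.5238) x2=(-0.5475, -0.0762)
step 23: x0=(1.0362, 1.2682) x1=(1.1271, 0.5152) x2=(-0.5231, -0.0875)
step 24: x0=(1.0260, 1.2608) x1=(1.1232, 0.5062) x2=(-0.4976, -0.0980)
step 25: x0=(1.0151, 1.2532) x1=(1.1189, 0.4965) x2=(-0.4711, -0.1079)
step 26: x0=(1.0037, 1.2456) x1=(1.1143, 0.4863) x2=(-0.4435, -0.1171)
step 27: x0=(0.9918, 1.2379) x1=(1.1093, 0.4756) x2=(-0.4151, -0.1256)
step 28: x0=(0.9794, 1.2302) x1=(1.1041, 0.4643) x2=(-0.3858, -0.1335)
step 29: x0=(0.9665, 1.2224) x1=(1.0986, 0.4525) x2=(-0.3556, -0.1408)
step 30: x0=(0.9531, 1.2145) x1=(1.0928, 0.4403) x2=(-0.3247, -0.1475)
step 31: x0=(0.9393, 1.2065) x1=(1.0869, 0.4275) x2=(-0.2931, -0.1536)
step 32: x0=(0.9251, 1.1986) x1=(1.0808, 0.4143) x2=(-0.2609, -0.1592)
step 33: x0=(0.9105, 1.1905) x1=(1.0745, 0.4007) x2=(-0.2281, -0.1643)
step 34: x0=(0.8956, 1.1825) x1=(1.0682, 0.3866) x2=(-0.1948, -0.1689)
step 35: x0=(0.8803, 1.1744) x1=(1.0618, 0.3721) x2=(-0.1610, -0.1731)
step 36: x0=(0.8647, 1.1664) x1=(1.0554, 0.3573) x2=(-0.1268, -0.1769)
step 37: x0=(0.8487, 1.1583) x1=(1.0489, 0.3420) x2=(-0.0923, -0.1802)
step 38: x0=(0.8325, 1.1502) x1=(1.0426, 0.3265) x2=(-0.0575, -0.1833)
step 39: x0=(0.8161, 1.1422) x1=(1.0363, 0.3106) x2=(-0.0226, -0.1860)
step 40: x0=(0.7994, 1.1341) x1=(1.0301, 0.2945) x2=(0.0125, -0.1885)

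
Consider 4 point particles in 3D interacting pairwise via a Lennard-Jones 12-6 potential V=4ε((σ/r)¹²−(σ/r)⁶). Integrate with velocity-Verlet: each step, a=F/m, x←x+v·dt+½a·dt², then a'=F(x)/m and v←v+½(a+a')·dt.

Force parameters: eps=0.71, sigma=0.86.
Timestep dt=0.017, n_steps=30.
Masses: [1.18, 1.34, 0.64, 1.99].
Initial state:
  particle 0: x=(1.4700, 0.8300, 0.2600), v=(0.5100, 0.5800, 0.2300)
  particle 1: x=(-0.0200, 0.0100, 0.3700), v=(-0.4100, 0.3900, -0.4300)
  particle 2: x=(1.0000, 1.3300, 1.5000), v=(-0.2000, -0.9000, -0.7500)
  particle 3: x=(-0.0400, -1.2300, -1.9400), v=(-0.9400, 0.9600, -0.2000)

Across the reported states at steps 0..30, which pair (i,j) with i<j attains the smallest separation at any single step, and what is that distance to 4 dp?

pair (0,2), distance 0.9068

step 0: x0=(1.4700, 0.8300, 0.2600) x1=(-0.0200, 0.0100, 0.3700) x2=(1.0000, 1.3300, 1.5000) x3=(-0.0400, -1.2300, -1.9400)
step 1: x0=(1.4786, 0.8399, 0.2640) x1=(-0.0270, 0.0166, 0.3627) x2=(0.9966, 1.3146, 1.4871) x3=(-0.0560, -1.2137, -1.9434)
step 2: x0=(1.4872, 0.8498, 0.2681) x1=(-0.0339, 0.0233, 0.3554) x2=(0.9933, 1.2992, 1.4740) x3=(-0.0720, -1.1974, -1.9468)
step 3: x0=(1.4956, 0.8597, 0.2723) x1=(-0.0408, 0.0300, 0.3481) x2=(0.9902, 1.2836, 1.4606) x3=(-0.0879, -1.1810, -1.9502)
step 4: x0=(1.5040, 0.8697, 0.2767) x1=(-0.0476, 0.0367, 0.3408) x2=(0.9871, 1.2679, 1.4470) x3=(-0.1039, -1.1647, -1.9536)
step 5: x0=(1.5123, 0.8797, 0.2812) x1=(-0.0544, 0.0434, 0.3335) x2=(0.9841, 1.2521, 1.4330) x3=(-0.1199, -1.1484, -1.9570)
step 6: x0=(1.5204, 0.8898, 0.2860) x1=(-0.0612, 0.0502, 0.3262) x2=(0.9813, 1.2362, 1.4187) x3=(-0.1359, -1.1321, -1.9604)
step 7: x0=(1.5285, 0.8999, 0.2909) x1=(-0.0680, 0.0569, 0.3189) x2=(0.9786, 1.2201, 1.4039) x3=(-0.1519, -1.1157, -1.9638)
step 8: x0=(1.5364, 0.9100, 0.2960) x1=(-0.0747, 0.0637, 0.3117) x2=(0.9761, 1.2040, 1.3888) x3=(-0.1678, -1.0994, -1.9672)
step 9: x0=(1.5442, 0.9202, 0.3014) x1=(-0.0814, 0.0705, 0.3044) x2=(0.9737, 1.1876, 1.3733) x3=(-0.1838, -1.0831, -1.9705)
step 10: x0=(1.5518, 0.9305, 0.3070) x1=(-0.0881, 0.0774, 0.2971) x2=(0.9716, 1.1712, 1.3572) x3=(-0.1998, -1.0668, -1.9739)
step 11: x0=(1.5593, 0.9408, 0.3129) x1=(-0.0947, 0.0842, 0.2899) x2=(0.9698, 1.1546, 1.3407) x3=(-0.2158, -1.0504, -1.9773)
step 12: x0=(1.5665, 0.9512, 0.3191) x1=(-0.1014, 0.0911, 0.2826) x2=(0.9682, 1.1378, 1.3236) x3=(-0.2318, -1.0341, -1.9807)
step 13: x0=(1.5736, 0.9616, 0.3255) x1=(-0.1079, 0.0980, 0.2754) x2=(0.9670, 1.1210, 1.3059) x3=(-0.2477, -1.0178, -1.9841)
step 14: x0=(1.5804, 0.9720, 0.3323) x1=(-0.1145, 0.1049, 0.2682) x2=(0.9661, 1.1040, 1.2875) x3=(-0.2637, -1.0014, -1.9875)
step 15: x0=(1.5870, 0.9825, 0.3395) x1=(-0.1210, 0.1118, 0.2610) x2=(0.9656, 1.0869, 1.2685) x3=(-0.2797, -0.9851, -1.9909)
step 16: x0=(1.5934, 0.9930, 0.3470) x1=(-0.1275, 0.1187, 0.2538) x2=(0.9655, 1.0696, 1.2488) x3=(-0.2957, -0.9688, -1.9942)
step 17: x0=(1.5994, 1.0036, 0.3549) x1=(-0.1340, 0.1257, 0.2466) x2=(0.9658, 1.0523, 1.2283) x3=(-0.3116, -0.9525, -1.9976)
step 18: x0=(1.6052, 1.0141, 0.3632) x1=(-0.1404, 0.1327, 0.2395) x2=(0.9667, 1.0349, 1.2070) x3=(-0.3276, -0.9361, -2.0010)
step 19: x0=(1.6107, 1.0247, 0.3719) x1=(-0.1469, 0.1397, 0.2323) x2=(0.9680, 1.0175, 1.1851) x3=(-0.3436, -0.9198, -2.0044)
step 20: x0=(1.6158, 1.0353, 0.3810) x1=(-0.1532, 0.1467, 0.2252) x2=(0.9698, 1.0000, 1.1624) x3=(-0.3596, -0.9035, -2.0077)
step 21: x0=(1.6207, 1.0458, 0.3903) x1=(-0.1596, 0.1538, 0.2181) x2=(0.9721, 0.9826, 1.1391) x3=(-0.3755, -0.8871, -2.0111)
step 22: x0=(1.6254, 1.0563, 0.3999) x1=(-0.1659, 0.1608, 0.2110) x2=(0.9746, 0.9651, 1.1154) x3=(-0.3915, -0.8708, -2.0145)
step 23: x0=(1.6301, 1.0668, 0.4095) x1=(-0.1721, 0.1679, 0.2039) x2=(0.9771, 0.9476, 1.0915) x3=(-0.4075, -0.8544, -2.0178)
step 24: x0=(1.6349, 1.0773, 0.4189) x1=(-0.1784, 0.1751, 0.1969) x2=(0.9793, 0.9300, 1.0679) x3=(-0.4235, -0.8381, -2.0212)
step 25: x0=(1.6400, 1.0880, 0.4280) x1=(-0.1846, 0.1822, 0.1899) x2=(0.9807, 0.9121, 1.0450) x3=(-0.4395, -0.8218, -2.0246)
step 26: x0=(1.6459, 1.0987, 0.4363) x1=(-0.1907, 0.1894, 0.1829) x2=(0.9807, 0.8939, 1.0232) x3=(-0.4554, -0.8054, -2.0279)
step 27: x0=(1.6528, 1.1099, 0.4438) x1=(-0.1968, 0.1966, 0.1759) x2=(0.9787, 0.8751, 1.0031) x3=(-0.4714, -0.7891, -2.0313)
step 28: x0=(1.6608, 1.1213, 0.4503) x1=(-0.2029, 0.2038, 0.1689) x2=(0.9746, 0.8554, 0.9846) x3=(-0.4874, -0.7727, -2.0346)
step 29: x0=(1.6699, 1.1332, 0.4560) x1=(-0.2089, 0.2111, 0.1620) x2=(0.9684, 0.8350, 0.9676) x3=(-0.5034, -0.7564, -2.0380)
step 30: x0=(1.6798, 1.1455, 0.4611) x1=(-0.2148, 0.2183, 0.1551) x2=(0.9606, 0.8139, 0.9516) x3=(-0.5193, -0.7401, -2.0414)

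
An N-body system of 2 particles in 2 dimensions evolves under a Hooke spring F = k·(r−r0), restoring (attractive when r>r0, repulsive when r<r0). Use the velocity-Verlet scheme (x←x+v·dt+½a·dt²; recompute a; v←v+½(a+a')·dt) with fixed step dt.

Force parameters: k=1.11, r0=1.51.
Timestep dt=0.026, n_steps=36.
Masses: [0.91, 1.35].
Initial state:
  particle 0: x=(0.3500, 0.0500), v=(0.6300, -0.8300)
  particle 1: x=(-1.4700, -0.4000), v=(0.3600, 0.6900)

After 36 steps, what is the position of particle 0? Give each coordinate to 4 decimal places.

step 0: x0=(0.3500, 0.0500) x1=(-1.4700, -0.4000)
step 1: x0=(0.3662, 0.0284) x1=(-1.4605, -0.3820)
step 2: x0=(0.3822, 0.0067) x1=(-1.4509, -0.3640)
step 3: x0=(0.3978, -0.0150) x1=(-1.4410, -0.3460)
step 4: x0=(0.4132, -0.0368) x1=(-1.4310, -0.3279)
step 5: x0=(0.4283, -0.0587) x1=(-1.4207, -0.3098)
step 6: x0=(0.4430, -0.0805) x1=(-1.4103, -0.2916)
step 7: x0=(0.4575, -0.1025) x1=(-1.3997, -0.2735)
step 8: x0=(0.4717, -0.1244) x1=(-1.3888, -0.2553)
step 9: x0=(0.4856, -0.1464) x1=(-1.3778, -0.2371)
step 10: x0=(0.4992, -0.1683) x1=(-1.3666, -0.2189)
step 11: x0=(0.5126, -0.1903) x1=(-1.3552, -0.2007)
step 12: x0=(0.5256, -0.2123) x1=(-1.3435, -0.1825)
step 13: x0=(0.5383, -0.2343) x1=(-1.3317, -0.1643)
step 14: x0=(0.5507, -0.2562) x1=(-1.3197, -0.1461)
step 15: x0=(0.5629, -0.2782) x1=(-1.3075, -0.1279)
step 16: x0=(0.5747, -0.3001) x1=(-1.2950, -0.1097)
step 17: x0=(0.5862, -0.3220) x1=(-1.2824, -0.0916)
step 18: x0=(0.5974, -0.3439) x1=(-1.2696, -0.0734)
step 19: x0=(0.6083, -0.3657) x1=(-1.2565, -0.0553)
step 20: x0=(0.6189, -0.3874) x1=(-1.2433, -0.0373)
step 21: x0=(0.6292, -0.4091) x1=(-1.2298, -0.0192)
step 22: x0=(0.6392, -0.4308) x1=(-1.2161, -0.0013)
step 23: x0=(0.6489, -0.4523) x1=(-1.2022, 0.0167)
step 24: x0=(0.6582, -0.4738) x1=(-1.1881, 0.0345)
step 25: x0=(0.6672, -0.4952) x1=(-1.1738, 0.0523)
step 26: x0=(0.6759, -0.5165) x1=(-1.1593, 0.0701)
step 27: x0=(0.6843, -0.5377) x1=(-1.1445, 0.0878)
step 28: x0=(0.6923, -0.5588) x1=(-1.1295, 0.1054)
step 29: x0=(0.7000, -0.5797) x1=(-1.1143, 0.1229)
step 30: x0=(0.7074, -0.6006) x1=(-1.0989, 0.1403)
step 31: x0=(0.7144, -0.6213) x1=(-1.0832, 0.1577)
step 32: x0=(0.7211, -0.6418) x1=(-1.0673, 0.1749)
step 33: x0=(0.7275, -0.6622) x1=(-1.0512, 0.1920)
step 34: x0=(0.7335, -0.6824) x1=(-1.0349, 0.2091)
step 35: x0=(0.7391, -0.7024) x1=(-1.0183, 0.2260)
step 36: x0=(0.7445, -0.7223) x1=(-1.0014, 0.2428)

(0.7445, -0.7223)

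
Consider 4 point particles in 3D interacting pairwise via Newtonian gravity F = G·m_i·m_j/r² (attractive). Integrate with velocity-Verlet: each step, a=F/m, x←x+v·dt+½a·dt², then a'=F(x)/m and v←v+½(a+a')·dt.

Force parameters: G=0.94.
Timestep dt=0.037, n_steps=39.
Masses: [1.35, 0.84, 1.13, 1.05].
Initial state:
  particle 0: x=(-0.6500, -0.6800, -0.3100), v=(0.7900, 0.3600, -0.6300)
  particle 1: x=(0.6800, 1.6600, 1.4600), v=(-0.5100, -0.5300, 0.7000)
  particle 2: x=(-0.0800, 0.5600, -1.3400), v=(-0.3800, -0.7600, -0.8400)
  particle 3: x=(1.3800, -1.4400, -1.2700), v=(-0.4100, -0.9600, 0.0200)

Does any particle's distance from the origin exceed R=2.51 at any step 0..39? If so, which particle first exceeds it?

step 0: x0=(-0.6500, -0.6800, -0.3100) x1=(0.6800, 1.6600, 1.4600) x2=(-0.0800, 0.5600, -1.3400) x3=(1.3800, -1.4400, -1.2700)
step 1: x0=(-0.6206, -0.6665, -0.3335) x1=(0.6611, 1.6403, 1.4858) x2=(-0.0941, 0.5316, -1.3708) x3=(1.3646, -1.4754, -1.2692)
step 2: x0=(-0.5907, -0.6526, -0.3573) x1=(0.6421, 1.6203, 1.5112) x2=(-0.1082, 0.5026, -1.4012) x3=(1.3488, -1.5104, -1.2682)
step 3: x0=(-0.5604, -0.6384, -0.3816) x1=(0.6230, 1.6001, 1.5364) x2=(-0.1224, 0.4730, -1.4310) x3=(1.3326, -1.5450, -1.2671)
step 4: x0=(-0.5298, -0.6238, -0.4062) x1=(0.6038, 1.5797, 1.5614) x2=(-0.1366, 0.4428, -1.4603) x3=(1.3160, -1.5793, -1.2658)
step 5: x0=(-0.4987, -0.6088, -0.4313) x1=(0.5846, 1.5591, 1.5860) x2=(-0.1508, 0.4119, -1.4890) x3=(1.2989, -1.6132, -1.2644)
step 6: x0=(-0.4672, -0.5934, -0.4569) x1=(0.5652, 1.5383, 1.6104) x2=(-0.1651, 0.3804, -1.5170) x3=(1.2814, -1.6467, -1.2628)
step 7: x0=(-0.4353, -0.5777, -0.4830) x1=(0.5458, 1.5172, 1.6345) x2=(-0.1794, 0.3482, -1.5443) x3=(1.2635, -1.6798, -1.2610)
step 8: x0=(-0.4030, -0.5616, -0.5096) x1=(0.5263, 1.4959, 1.6583) x2=(-0.1937, 0.3154, -1.5709) x3=(1.2451, -1.7125, -1.2592)
step 9: x0=(-0.3703, -0.5450, -0.5368) x1=(0.5068, 1.4745, 1.6819) x2=(-0.2079, 0.2818, -1.5968) x3=(1.2263, -1.7448, -1.2571)
step 10: x0=(-0.3373, -0.5281, -0.5647) x1=(0.4872, 1.4528, 1.7051) x2=(-0.2222, 0.2475, -1.6217) x3=(1.2071, -1.7766, -1.2550)
step 11: x0=(-0.3040, -0.5108, -0.5933) x1=(0.4675, 1.4309, 1.7281) x2=(-0.2364, 0.2124, -1.6458) x3=(1.1874, -1.8080, -1.2527)
step 12: x0=(-0.2703, -0.4932, -0.6226) x1=(0.4478, 1.4088, 1.7508) x2=(-0.2505, 0.1766, -1.6689) x3=(1.1674, -1.8389, -1.2503)
step 13: x0=(-0.2365, -0.4751, -0.6528) x1=(0.4281, 1.3866, 1.7733) x2=(-0.2646, 0.1401, -1.6909) x3=(1.1469, -1.8693, -1.2478)
step 14: x0=(-0.2023, -0.4567, -0.6838) x1=(0.4083, 1.3641, 1.7954) x2=(-0.2784, 0.1028, -1.7118) x3=(1.1259, -1.8992, -1.2451)
step 15: x0=(-0.1681, -0.4380, -0.7157) x1=(0.3884, 1.3415, 1.8173) x2=(-0.2920, 0.0647, -1.7314) x3=(1.1046, -1.9285, -1.2424)
step 16: x0=(-0.1337, -0.4189, -0.7486) x1=(0.3685, 1.3187, 1.8389) x2=(-0.3054, 0.0259, -1.7498) x3=(1.0829, -1.9573, -1.2395)
step 17: x0=(-0.0993, -0.3996, -0.7826) x1=(0.3486, 1.2957, 1.8602) x2=(-0.3184, -0.0136, -1.7667) x3=(1.0607, -1.9856, -1.2366)
step 18: x0=(-0.0649, -0.3800, -0.8177) x1=(0.3286, 1.2725, 1.8812) x2=(-0.3309, -0.0538, -1.7822) x3=(1.0382, -2.0133, -1.2335)
step 19: x0=(-0.0307, -0.3602, -0.8540) x1=(0.3087, 1.2492, 1.9020) x2=(-0.3429, -0.0947, -1.7962) x3=(1.0153, -2.0405, -1.2305)
step 20: x0=(0.0033, -0.3403, -0.8915) x1=(0.2887, 1.2257, 1.9225) x2=(-0.3543, -0.1361, -1.8085) x3=(0.9920, -2.0670, -1.2273)
step 21: x0=(0.0369, -0.3204, -0.9303) x1=(0.2686, 1.2020, 1.9427) x2=(-0.3649, -0.1780, -1.8192) x3=(0.9684, -2.0930, -1.2241)
step 22: x0=(0.0701, -0.3005, -0.9704) x1=(0.2486, 1.1783, 1.9627) x2=(-0.3747, -0.2204, -1.8281) x3=(0.9444, -2.1183, -1.2209)
step 23: x0=(0.1028, -0.2806, -1.0118) x1=(0.2285, 1.1543, 1.9824) x2=(-0.3835, -0.2631, -1.8352) x3=(0.9201, -2.1430, -1.2176)
step 24: x0=(0.1347, -0.2611, -1.0546) x1=(0.2085, 1.1302, 2.0018) x2=(-0.3911, -0.3060, -1.8406) x3=(0.8955, -2.1671, -1.2144)
step 25: x0=(0.1659, -0.2418, -1.0986) x1=(0.1884, 1.1060, 2.0210) x2=(-0.3976, -0.3490, -1.8443) x3=(0.8706, -2.1906, -1.2111)
step 26: x0=(0.1962, -0.2230, -1.1438) x1=(0.1683, 1.0816, 2.0399) x2=(-0.4027, -0.3919, -1.8463) x3=(0.8454, -2.2135, -1.2079)
step 27: x0=(0.2256, -0.2047, -1.1903) x1=(0.1483, 1.0572, 2.0585) x2=(-0.4064, -0.4346, -1.8466) x3=(0.8199, -2.2357, -1.2047)
step 28: x0=(0.2539, -0.1871, -1.2378) x1=(0.1282, 1.0325, 2.0769) x2=(-0.4087, -0.4771, -1.8455) x3=(0.7942, -2.2573, -1.2015)
step 29: x0=(0.2811, -0.1703, -1.2862) x1=(0.1081, 1.0078, 2.0951) x2=(-0.4094, -0.5191, -1.8430) x3=(0.7681, -2.2783, -1.1984)
step 30: x0=(0.3073, -0.1543, -1.3355) x1=(0.0881, 0.9830, 2.1130) x2=(-0.4086, -0.5607, -1.8392) x3=(0.7419, -2.2986, -1.1954)
step 31: x0=(0.3323, -0.1392, -1.3855) x1=(0.0680, 0.9580, 2.1306) x2=(-0.4062, -0.6016, -1.8344) x3=(0.7154, -2.3183, -1.1924)
step 32: x0=(0.3563, -0.1251, -1.4361) x1=(0.0480, 0.9329, 2.1481) x2=(-0.4024, -0.6419, -1.8285) x3=(0.6887, -2.3374, -1.1895)
step 33: x0=(0.3791, -0.1119, -1.4872) x1=(0.0279, 0.9078, 2.1653) x2=(-0.3970, -0.6816, -1.8218) x3=(0.6617, -2.3558, -1.1868)
step 34: x0=(0.4010, -0.0998, -1.5386) x1=(0.0079, 0.8825, 2.1822) x2=(-0.3902, -0.7205, -1.8145) x3=(0.6345, -2.3736, -1.1841)
step 35: x0=(0.4218, -0.0887, -1.5903) x1=(-0.0121, 0.8571, 2.1990) x2=(-0.3820, -0.7588, -1.8065) x3=(0.6071, -2.3908, -1.1816)
step 36: x0=(0.4417, -0.0786, -1.6421) x1=(-0.0321, 0.8317, 2.2155) x2=(-0.3725, -0.7963, -1.7981) x3=(0.5795, -2.4073, -1.1792)
step 37: x0=(0.4607, -0.0696, -1.6940) x1=(-0.0521, 0.8061, 2.2318) x2=(-0.3618, -0.8331, -1.7893) x3=(0.5517, -2.4232, -1.1769)
step 38: x0=(0.4788, -0.0615, -1.7459) x1=(-0.0721, 0.7804, 2.2478) x2=(-0.3499, -0.8693, -1.7802) x3=(0.5237, -2.4385, -1.1748)
step 39: x0=(0.4962, -0.0544, -1.7976) x1=(-0.0920, 0.7547, 2.2637) x2=(-0.3369, -0.9049, -1.7710) x3=(0.4955, -2.4531, -1.1728)

yes, particle 3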